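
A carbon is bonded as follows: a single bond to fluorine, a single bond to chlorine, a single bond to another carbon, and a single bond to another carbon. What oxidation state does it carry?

Bonds to more-electronegative neighbours contribute +1 each, bonds to H or metals contribute −1 each, and C–C bonds contribute 0.
The carbon has one bond to C (0), one bond to C (0), one bond to Cl (+1), one bond to F (+1).
Oxidation state = 0 + 0 + 1 + 1 = +2.

+2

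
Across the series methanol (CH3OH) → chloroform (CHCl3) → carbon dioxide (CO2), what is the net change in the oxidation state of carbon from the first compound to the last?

Carbon oxidation states along the series — methanol: -2, chloroform: +2, carbon dioxide: +4.
Net change = +4 − (-2) = +6.

+6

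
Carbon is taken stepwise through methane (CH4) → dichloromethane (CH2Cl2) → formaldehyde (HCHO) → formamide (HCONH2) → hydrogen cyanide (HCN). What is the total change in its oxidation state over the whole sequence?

Carbon oxidation states along the series — methane: -4, dichloromethane: 0, formaldehyde: 0, formamide: +2, hydrogen cyanide: +2.
Net change = +2 − (-4) = +6.

+6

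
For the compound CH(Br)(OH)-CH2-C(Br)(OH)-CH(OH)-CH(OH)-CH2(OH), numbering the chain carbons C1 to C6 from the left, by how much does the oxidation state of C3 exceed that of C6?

+3

C3: 2C, 1O, 1Br → 0 + 1 + 1 = +2
C6: 1C, 2H, 1O → 0 − 2 + 1 = -1
Difference: +2 − (-1) = +3.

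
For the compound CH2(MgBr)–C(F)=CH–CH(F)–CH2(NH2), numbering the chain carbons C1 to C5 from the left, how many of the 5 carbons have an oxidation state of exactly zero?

1

Tallying each carbon's bonds:
C1: 1C, 2H, 1Mg → 0 − 2 − 1 = -3
C2: 3C, 1F → 0 + 1 = +1
C3: 3C, 1H → 0 − 1 = -1
C4: 2C, 1H, 1F → 0 − 1 + 1 = 0
C5: 1C, 2H, 1N → 0 − 2 + 1 = -1
1 carbon (C4) meets the condition.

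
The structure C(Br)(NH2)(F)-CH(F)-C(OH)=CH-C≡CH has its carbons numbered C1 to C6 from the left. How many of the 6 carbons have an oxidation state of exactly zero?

Tallying each carbon's bonds:
C1: 1C, 1N, 1F, 1Br → 0 + 1 + 1 + 1 = +3
C2: 2C, 1H, 1F → 0 − 1 + 1 = 0
C3: 3C, 1O → 0 + 1 = +1
C4: 3C, 1H → 0 − 1 = -1
C5: 4C → 0 = 0
C6: 3C, 1H → 0 − 1 = -1
2 carbons (C2, C5) meet the condition.

2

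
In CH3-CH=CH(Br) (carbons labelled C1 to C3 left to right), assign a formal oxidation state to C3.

0

C3 has a double bond to C (2×0 = 0), one bond to Br (+1), one bond to H (-1).
Oxidation state = 0 + 1 − 1 = 0.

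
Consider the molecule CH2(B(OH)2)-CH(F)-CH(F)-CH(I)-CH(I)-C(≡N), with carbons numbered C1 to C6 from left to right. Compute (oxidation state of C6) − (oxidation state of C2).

C6: 1C, 3N → 0 + 3 = +3
C2: 2C, 1H, 1F → 0 − 1 + 1 = 0
Difference: +3 − (0) = +3.

+3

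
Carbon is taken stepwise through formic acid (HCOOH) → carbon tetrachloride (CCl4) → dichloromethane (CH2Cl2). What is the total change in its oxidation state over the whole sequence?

-2

Carbon oxidation states along the series — formic acid: +2, carbon tetrachloride: +4, dichloromethane: 0.
Net change = 0 − (+2) = -2.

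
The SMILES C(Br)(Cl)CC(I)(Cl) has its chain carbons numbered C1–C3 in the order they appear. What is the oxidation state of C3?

C3 has one bond to C (0), one bond to I (+1), one bond to Cl (+1), one bond to H (-1).
Oxidation state = 0 + 1 + 1 − 1 = +1.

+1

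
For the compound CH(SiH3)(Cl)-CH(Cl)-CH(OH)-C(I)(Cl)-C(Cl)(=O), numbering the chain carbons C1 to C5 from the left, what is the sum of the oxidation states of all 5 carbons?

Each bond to a more electronegative atom (O, N, halogen) counts +1, each bond to a less electronegative atom (H, metal, B, Si) counts −1, and each C–C bond counts 0. Tallying each carbon:
C1: 1C, 1H, 1Cl, 1Si → 0 − 1 + 1 − 1 = -1
C2: 2C, 1H, 1Cl → 0 − 1 + 1 = 0
C3: 2C, 1H, 1O → 0 − 1 + 1 = 0
C4: 2C, 1Cl, 1I → 0 + 1 + 1 = +2
C5: 1C, 2O, 1Cl → 0 + 2 + 1 = +3
Sum = -1 + 0 + 0 + 2 + 3 = +4.

+4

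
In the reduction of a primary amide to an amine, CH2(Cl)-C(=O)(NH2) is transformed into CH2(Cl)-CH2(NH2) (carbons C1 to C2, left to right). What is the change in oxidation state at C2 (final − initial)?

Before: C2 has 1 bond to C, 2 bonds to O, 1 bond to N → oxidation state +3.
After: C2 has 1 bond to C, 2 bonds to H, 1 bond to N → oxidation state -1.
Δ = -1 − (+3) = -4, so this is a reduction at C2.

-4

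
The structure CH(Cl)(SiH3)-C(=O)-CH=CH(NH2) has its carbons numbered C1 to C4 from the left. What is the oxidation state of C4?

0

C4 has a double bond to C (2×0 = 0), one bond to H (-1), one bond to N (+1).
Oxidation state = 0 − 1 + 1 = 0.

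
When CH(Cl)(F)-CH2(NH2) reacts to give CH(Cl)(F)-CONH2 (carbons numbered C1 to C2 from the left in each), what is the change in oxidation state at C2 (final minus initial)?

+4

Before: C2 has 1 bond to C, 2 bonds to H, 1 bond to N → oxidation state -1.
After: C2 has 1 bond to C, 2 bonds to O, 1 bond to N → oxidation state +3.
Δ = +3 − (-1) = +4, so this is an oxidation at C2.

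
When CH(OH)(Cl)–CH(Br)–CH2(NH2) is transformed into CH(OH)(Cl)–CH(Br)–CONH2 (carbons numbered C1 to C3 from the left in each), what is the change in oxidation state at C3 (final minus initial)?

+4

Before: C3 has 1 bond to C, 2 bonds to H, 1 bond to N → oxidation state -1.
After: C3 has 1 bond to C, 2 bonds to O, 1 bond to N → oxidation state +3.
Δ = +3 − (-1) = +4, so this is an oxidation at C3.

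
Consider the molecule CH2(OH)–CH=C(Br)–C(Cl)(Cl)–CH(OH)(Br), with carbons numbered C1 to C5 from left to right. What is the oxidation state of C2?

C2 has one bond to C (0), a double bond to C (2×0 = 0), one bond to H (-1).
Oxidation state = 0 + 0 − 1 = -1.

-1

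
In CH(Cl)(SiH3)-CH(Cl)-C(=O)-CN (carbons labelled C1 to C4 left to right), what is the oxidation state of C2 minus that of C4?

-3

C2: 2C, 1H, 1Cl → 0 − 1 + 1 = 0
C4: 1C, 3N → 0 + 3 = +3
Difference: 0 − (+3) = -3.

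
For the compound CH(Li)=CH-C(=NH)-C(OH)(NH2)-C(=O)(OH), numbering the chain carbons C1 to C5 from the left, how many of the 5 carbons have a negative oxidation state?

Tallying each carbon's bonds:
C1: 2C, 1H, 1Li → 0 − 1 − 1 = -2
C2: 3C, 1H → 0 − 1 = -1
C3: 2C, 2N → 0 + 2 = +2
C4: 2C, 1O, 1N → 0 + 1 + 1 = +2
C5: 1C, 3O → 0 + 3 = +3
2 carbons (C1, C2) meet the condition.

2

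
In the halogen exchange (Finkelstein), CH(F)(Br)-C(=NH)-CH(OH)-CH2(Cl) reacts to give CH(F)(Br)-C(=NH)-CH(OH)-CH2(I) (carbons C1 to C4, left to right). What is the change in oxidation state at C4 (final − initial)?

Before: C4 has 1 bond to C, 2 bonds to H, 1 bond to Cl → oxidation state -1.
After: C4 has 1 bond to C, 2 bonds to H, 1 bond to I → oxidation state -1.
Δ = -1 − (-1) = 0, so no net redox change at C4.

0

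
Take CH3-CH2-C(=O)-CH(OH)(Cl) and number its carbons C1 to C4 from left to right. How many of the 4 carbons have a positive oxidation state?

Assign +1 per bond to O/N/halogen, −1 per bond to H or an electropositive element, and 0 per bond to carbon. Tallying each carbon:
C1: 1C, 3H → 0 − 3 = -3
C2: 2C, 2H → 0 − 2 = -2
C3: 2C, 2O → 0 + 2 = +2
C4: 1C, 1H, 1O, 1Cl → 0 − 1 + 1 + 1 = +1
2 carbons (C3, C4) meet the condition.

2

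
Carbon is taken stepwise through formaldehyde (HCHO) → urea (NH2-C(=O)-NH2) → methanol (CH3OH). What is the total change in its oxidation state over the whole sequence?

-2

Carbon oxidation states along the series — formaldehyde: 0, urea: +4, methanol: -2.
Net change = -2 − (0) = -2.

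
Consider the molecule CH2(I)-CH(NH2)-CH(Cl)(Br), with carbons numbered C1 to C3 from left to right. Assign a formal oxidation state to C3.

Assign +1 per bond to O/N/halogen, −1 per bond to H or an electropositive element, and 0 per bond to carbon.
C3 has one bond to C (0), one bond to Cl (+1), one bond to Br (+1), one bond to H (-1).
Oxidation state = 0 + 1 + 1 − 1 = +1.

+1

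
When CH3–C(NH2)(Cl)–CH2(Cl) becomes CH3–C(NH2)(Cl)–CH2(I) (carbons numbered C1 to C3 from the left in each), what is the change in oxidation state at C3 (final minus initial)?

Before: C3 has 1 bond to C, 2 bonds to H, 1 bond to Cl → oxidation state -1.
After: C3 has 1 bond to C, 2 bonds to H, 1 bond to I → oxidation state -1.
Δ = -1 − (-1) = 0, so no net redox change at C3.

0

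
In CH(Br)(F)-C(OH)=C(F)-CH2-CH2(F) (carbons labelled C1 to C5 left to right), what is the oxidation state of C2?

C2 has one bond to C (0), a double bond to C (2×0 = 0), one bond to O (+1).
Oxidation state = 0 + 0 + 1 = +1.

+1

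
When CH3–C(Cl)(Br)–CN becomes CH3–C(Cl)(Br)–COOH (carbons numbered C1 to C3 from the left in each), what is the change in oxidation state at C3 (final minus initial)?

0

Before: C3 has 1 bond to C, 3 bonds to N → oxidation state +3.
After: C3 has 1 bond to C, 3 bonds to O → oxidation state +3.
Δ = +3 − (+3) = 0, so no net redox change at C3.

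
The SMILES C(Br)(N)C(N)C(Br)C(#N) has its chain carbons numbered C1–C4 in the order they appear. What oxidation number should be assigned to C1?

+1

Count +1 for every bond to an atom more electronegative than carbon and −1 for every bond to one less electronegative; C–C bonds are 0.
C1 has one bond to C (0), one bond to Br (+1), one bond to N (+1), one bond to H (-1).
Oxidation state = 0 + 1 + 1 − 1 = +1.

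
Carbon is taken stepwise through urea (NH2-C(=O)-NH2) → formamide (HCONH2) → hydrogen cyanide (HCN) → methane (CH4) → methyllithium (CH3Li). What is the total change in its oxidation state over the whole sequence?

-8

Carbon oxidation states along the series — urea: +4, formamide: +2, hydrogen cyanide: +2, methane: -4, methyllithium: -4.
Net change = -4 − (+4) = -8.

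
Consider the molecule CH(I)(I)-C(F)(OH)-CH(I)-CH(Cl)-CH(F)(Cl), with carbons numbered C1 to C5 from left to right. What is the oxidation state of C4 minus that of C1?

C4: 2C, 1H, 1Cl → 0 − 1 + 1 = 0
C1: 1C, 1H, 2I → 0 − 1 + 2 = +1
Difference: 0 − (+1) = -1.

-1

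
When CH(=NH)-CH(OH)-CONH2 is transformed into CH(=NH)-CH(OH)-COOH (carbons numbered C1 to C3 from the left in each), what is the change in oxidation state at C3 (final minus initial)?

0

Before: C3 has 1 bond to C, 2 bonds to O, 1 bond to N → oxidation state +3.
After: C3 has 1 bond to C, 3 bonds to O → oxidation state +3.
Δ = +3 − (+3) = 0, so no net redox change at C3.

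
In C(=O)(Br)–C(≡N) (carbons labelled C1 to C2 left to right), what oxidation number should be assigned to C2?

Each bond to a more electronegative atom (O, N, halogen) counts +1, each bond to a less electronegative atom (H, metal, B, Si) counts −1, and each C–C bond counts 0.
C2 has one bond to C (0), a triple bond to N (3×+1 = +3).
Oxidation state = 0 + 3 = +3.

+3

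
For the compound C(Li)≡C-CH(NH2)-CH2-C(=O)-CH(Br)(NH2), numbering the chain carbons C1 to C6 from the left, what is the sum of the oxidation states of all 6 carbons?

0

Tallying each carbon's bonds:
C1: 3C, 1Li → 0 − 1 = -1
C2: 4C → 0 = 0
C3: 2C, 1H, 1N → 0 − 1 + 1 = 0
C4: 2C, 2H → 0 − 2 = -2
C5: 2C, 2O → 0 + 2 = +2
C6: 1C, 1H, 1N, 1Br → 0 − 1 + 1 + 1 = +1
Sum = -1 + 0 + 0 − 2 + 2 + 1 = 0.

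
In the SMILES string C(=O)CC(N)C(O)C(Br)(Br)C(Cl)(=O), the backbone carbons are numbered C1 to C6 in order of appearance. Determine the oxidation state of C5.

Assign +1 per bond to O/N/halogen, −1 per bond to H or an electropositive element, and 0 per bond to carbon.
C5 has one bond to C (0), one bond to C (0), one bond to Br (+1), one bond to Br (+1).
Oxidation state = 0 + 0 + 1 + 1 = +2.

+2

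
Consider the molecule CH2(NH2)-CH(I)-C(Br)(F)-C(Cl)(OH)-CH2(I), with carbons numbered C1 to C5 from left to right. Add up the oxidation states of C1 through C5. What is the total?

Tallying each carbon's bonds:
C1: 1C, 2H, 1N → 0 − 2 + 1 = -1
C2: 2C, 1H, 1I → 0 − 1 + 1 = 0
C3: 2C, 1F, 1Br → 0 + 1 + 1 = +2
C4: 2C, 1O, 1Cl → 0 + 1 + 1 = +2
C5: 1C, 2H, 1I → 0 − 2 + 1 = -1
Sum = -1 + 0 + 2 + 2 − 1 = +2.

+2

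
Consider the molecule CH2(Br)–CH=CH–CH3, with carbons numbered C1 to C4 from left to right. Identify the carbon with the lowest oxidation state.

Tallying each carbon's bonds:
C1: 1C, 2H, 1Br → 0 − 2 + 1 = -1
C2: 3C, 1H → 0 − 1 = -1
C3: 3C, 1H → 0 − 1 = -1
C4: 1C, 3H → 0 − 3 = -3
The most reduced carbon is C4 at -3.

C4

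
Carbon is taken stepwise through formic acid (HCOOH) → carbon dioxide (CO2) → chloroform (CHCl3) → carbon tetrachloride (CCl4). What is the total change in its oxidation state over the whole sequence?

Carbon oxidation states along the series — formic acid: +2, carbon dioxide: +4, chloroform: +2, carbon tetrachloride: +4.
Net change = +4 − (+2) = +2.

+2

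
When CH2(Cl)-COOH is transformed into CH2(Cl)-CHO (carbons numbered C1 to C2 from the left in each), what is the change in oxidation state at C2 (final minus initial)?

Before: C2 has 1 bond to C, 3 bonds to O → oxidation state +3.
After: C2 has 1 bond to C, 1 bond to H, 2 bonds to O → oxidation state +1.
Δ = +1 − (+3) = -2, so this is a reduction at C2.

-2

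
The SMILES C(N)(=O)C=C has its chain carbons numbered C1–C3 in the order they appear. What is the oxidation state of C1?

+3

Count +1 for every bond to an atom more electronegative than carbon and −1 for every bond to one less electronegative; C–C bonds are 0.
C1 has one bond to C (0), one bond to N (+1), a double bond to O (2×+1 = +2).
Oxidation state = 0 + 1 + 2 = +3.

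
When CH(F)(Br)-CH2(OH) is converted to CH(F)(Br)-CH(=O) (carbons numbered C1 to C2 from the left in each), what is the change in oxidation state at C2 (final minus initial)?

+2

Before: C2 has 1 bond to C, 2 bonds to H, 1 bond to O → oxidation state -1.
After: C2 has 1 bond to C, 1 bond to H, 2 bonds to O → oxidation state +1.
Δ = +1 − (-1) = +2, so this is an oxidation at C2.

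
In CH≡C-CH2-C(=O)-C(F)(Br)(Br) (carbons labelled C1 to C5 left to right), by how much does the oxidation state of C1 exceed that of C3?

C1: 3C, 1H → 0 − 1 = -1
C3: 2C, 2H → 0 − 2 = -2
Difference: -1 − (-2) = +1.

+1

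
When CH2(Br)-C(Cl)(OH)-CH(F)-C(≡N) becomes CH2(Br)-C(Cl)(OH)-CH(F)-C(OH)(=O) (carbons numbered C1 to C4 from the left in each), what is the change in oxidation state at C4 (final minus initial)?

Before: C4 has 1 bond to C, 3 bonds to N → oxidation state +3.
After: C4 has 1 bond to C, 3 bonds to O → oxidation state +3.
Δ = +3 − (+3) = 0, so no net redox change at C4.

0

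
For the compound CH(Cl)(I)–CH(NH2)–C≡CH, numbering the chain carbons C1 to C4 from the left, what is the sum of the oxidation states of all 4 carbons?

Tallying each carbon's bonds:
C1: 1C, 1H, 1Cl, 1I → 0 − 1 + 1 + 1 = +1
C2: 2C, 1H, 1N → 0 − 1 + 1 = 0
C3: 4C → 0 = 0
C4: 3C, 1H → 0 − 1 = -1
Sum = +1 + 0 + 0 − 1 = 0.

0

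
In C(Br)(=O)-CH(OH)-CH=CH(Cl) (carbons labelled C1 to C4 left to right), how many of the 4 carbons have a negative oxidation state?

1

Tallying each carbon's bonds:
C1: 1C, 2O, 1Br → 0 + 2 + 1 = +3
C2: 2C, 1H, 1O → 0 − 1 + 1 = 0
C3: 3C, 1H → 0 − 1 = -1
C4: 2C, 1H, 1Cl → 0 − 1 + 1 = 0
1 carbon (C3) meets the condition.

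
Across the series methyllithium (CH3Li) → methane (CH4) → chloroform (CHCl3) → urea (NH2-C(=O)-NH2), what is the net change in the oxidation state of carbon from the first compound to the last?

+8

Carbon oxidation states along the series — methyllithium: -4, methane: -4, chloroform: +2, urea: +4.
Net change = +4 − (-4) = +8.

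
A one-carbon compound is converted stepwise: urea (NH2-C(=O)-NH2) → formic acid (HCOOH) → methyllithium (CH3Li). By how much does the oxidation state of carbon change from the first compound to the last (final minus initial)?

Carbon oxidation states along the series — urea: +4, formic acid: +2, methyllithium: -4.
Net change = -4 − (+4) = -8.

-8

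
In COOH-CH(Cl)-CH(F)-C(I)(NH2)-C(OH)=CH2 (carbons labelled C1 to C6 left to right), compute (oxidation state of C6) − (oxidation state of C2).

-2

C6: 2C, 2H → 0 − 2 = -2
C2: 2C, 1H, 1Cl → 0 − 1 + 1 = 0
Difference: -2 − (0) = -2.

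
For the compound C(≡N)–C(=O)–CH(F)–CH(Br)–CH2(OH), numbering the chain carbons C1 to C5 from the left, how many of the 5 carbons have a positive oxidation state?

Each bond to a more electronegative atom (O, N, halogen) counts +1, each bond to a less electronegative atom (H, metal, B, Si) counts −1, and each C–C bond counts 0. Tallying each carbon:
C1: 1C, 3N → 0 + 3 = +3
C2: 2C, 2O → 0 + 2 = +2
C3: 2C, 1H, 1F → 0 − 1 + 1 = 0
C4: 2C, 1H, 1Br → 0 − 1 + 1 = 0
C5: 1C, 2H, 1O → 0 − 2 + 1 = -1
2 carbons (C1, C2) meet the condition.

2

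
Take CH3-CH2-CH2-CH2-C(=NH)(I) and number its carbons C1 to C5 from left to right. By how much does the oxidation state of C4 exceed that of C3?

C4: 2C, 2H → 0 − 2 = -2
C3: 2C, 2H → 0 − 2 = -2
Difference: -2 − (-2) = 0.

0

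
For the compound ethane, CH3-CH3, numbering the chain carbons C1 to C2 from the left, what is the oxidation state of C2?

-3

Assign +1 per bond to O/N/halogen, −1 per bond to H or an electropositive element, and 0 per bond to carbon.
C2 has one bond to H (-1), one bond to H (-1), one bond to H (-1), one bond to C (0).
Oxidation state = -1 − 1 − 1 + 0 = -3.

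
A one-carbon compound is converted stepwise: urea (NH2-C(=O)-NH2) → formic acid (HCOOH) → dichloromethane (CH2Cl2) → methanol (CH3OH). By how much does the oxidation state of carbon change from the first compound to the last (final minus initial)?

Carbon oxidation states along the series — urea: +4, formic acid: +2, dichloromethane: 0, methanol: -2.
Net change = -2 − (+4) = -6.

-6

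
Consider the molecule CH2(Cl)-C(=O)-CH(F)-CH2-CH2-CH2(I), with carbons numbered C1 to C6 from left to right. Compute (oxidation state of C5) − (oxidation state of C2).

-4

C5: 2C, 2H → 0 − 2 = -2
C2: 2C, 2O → 0 + 2 = +2
Difference: -2 − (+2) = -4.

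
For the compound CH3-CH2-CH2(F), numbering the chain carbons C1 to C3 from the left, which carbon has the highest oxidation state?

Each bond to a more electronegative atom (O, N, halogen) counts +1, each bond to a less electronegative atom (H, metal, B, Si) counts −1, and each C–C bond counts 0. Tallying each carbon:
C1: 1C, 3H → 0 − 3 = -3
C2: 2C, 2H → 0 − 2 = -2
C3: 1C, 2H, 1F → 0 − 2 + 1 = -1
The most oxidised carbon is C3 at -1.

C3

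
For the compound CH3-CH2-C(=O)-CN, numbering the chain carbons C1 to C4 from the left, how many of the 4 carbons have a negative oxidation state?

2

Bonds to more-electronegative neighbours contribute +1 each, bonds to H or metals contribute −1 each, and C–C bonds contribute 0. Tallying each carbon:
C1: 1C, 3H → 0 − 3 = -3
C2: 2C, 2H → 0 − 2 = -2
C3: 2C, 2O → 0 + 2 = +2
C4: 1C, 3N → 0 + 3 = +3
2 carbons (C1, C2) meet the condition.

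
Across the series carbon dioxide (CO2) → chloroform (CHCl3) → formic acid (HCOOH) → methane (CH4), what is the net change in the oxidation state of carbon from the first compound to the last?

Carbon oxidation states along the series — carbon dioxide: +4, chloroform: +2, formic acid: +2, methane: -4.
Net change = -4 − (+4) = -8.

-8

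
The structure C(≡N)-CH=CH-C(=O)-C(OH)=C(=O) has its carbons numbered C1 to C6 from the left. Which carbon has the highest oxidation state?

C1

Tallying each carbon's bonds:
C1: 1C, 3N → 0 + 3 = +3
C2: 3C, 1H → 0 − 1 = -1
C3: 3C, 1H → 0 − 1 = -1
C4: 2C, 2O → 0 + 2 = +2
C5: 3C, 1O → 0 + 1 = +1
C6: 2C, 2O → 0 + 2 = +2
The most oxidised carbon is C1 at +3.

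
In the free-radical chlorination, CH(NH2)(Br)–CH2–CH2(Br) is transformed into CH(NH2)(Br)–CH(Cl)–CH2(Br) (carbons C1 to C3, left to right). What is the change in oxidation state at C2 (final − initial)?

Before: C2 has 2 bonds to C, 2 bonds to H → oxidation state -2.
After: C2 has 2 bonds to C, 1 bond to H, 1 bond to Cl → oxidation state 0.
Δ = 0 − (-2) = +2, so this is an oxidation at C2.

+2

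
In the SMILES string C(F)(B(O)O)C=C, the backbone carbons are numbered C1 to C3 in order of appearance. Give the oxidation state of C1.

-1

Each bond to a more electronegative atom (O, N, halogen) counts +1, each bond to a less electronegative atom (H, metal, B, Si) counts −1, and each C–C bond counts 0.
C1 has one bond to C (0), one bond to F (+1), one bond to B (-1), one bond to H (-1).
Oxidation state = 0 + 1 − 1 − 1 = -1.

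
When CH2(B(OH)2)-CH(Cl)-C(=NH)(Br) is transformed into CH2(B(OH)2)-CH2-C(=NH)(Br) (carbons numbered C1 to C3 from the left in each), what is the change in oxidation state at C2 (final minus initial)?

Before: C2 has 2 bonds to C, 1 bond to H, 1 bond to Cl → oxidation state 0.
After: C2 has 2 bonds to C, 2 bonds to H → oxidation state -2.
Δ = -2 − (0) = -2, so this is a reduction at C2.

-2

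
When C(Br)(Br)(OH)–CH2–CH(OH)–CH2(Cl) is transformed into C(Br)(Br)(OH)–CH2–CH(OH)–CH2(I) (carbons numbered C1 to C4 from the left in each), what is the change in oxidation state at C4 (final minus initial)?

0

Before: C4 has 1 bond to C, 2 bonds to H, 1 bond to Cl → oxidation state -1.
After: C4 has 1 bond to C, 2 bonds to H, 1 bond to I → oxidation state -1.
Δ = -1 − (-1) = 0, so no net redox change at C4.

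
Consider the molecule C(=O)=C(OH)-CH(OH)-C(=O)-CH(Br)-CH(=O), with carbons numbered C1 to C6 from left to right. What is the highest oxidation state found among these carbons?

+2

Tallying each carbon's bonds:
C1: 2C, 2O → 0 + 2 = +2
C2: 3C, 1O → 0 + 1 = +1
C3: 2C, 1H, 1O → 0 − 1 + 1 = 0
C4: 2C, 2O → 0 + 2 = +2
C5: 2C, 1H, 1Br → 0 − 1 + 1 = 0
C6: 1C, 1H, 2O → 0 − 1 + 2 = +1
The highest value is +2.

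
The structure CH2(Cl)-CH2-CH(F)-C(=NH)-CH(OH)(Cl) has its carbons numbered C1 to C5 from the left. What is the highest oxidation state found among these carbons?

Bonds to more-electronegative neighbours contribute +1 each, bonds to H or metals contribute −1 each, and C–C bonds contribute 0. Tallying each carbon:
C1: 1C, 2H, 1Cl → 0 − 2 + 1 = -1
C2: 2C, 2H → 0 − 2 = -2
C3: 2C, 1H, 1F → 0 − 1 + 1 = 0
C4: 2C, 2N → 0 + 2 = +2
C5: 1C, 1H, 1O, 1Cl → 0 − 1 + 1 + 1 = +1
The highest value is +2.

+2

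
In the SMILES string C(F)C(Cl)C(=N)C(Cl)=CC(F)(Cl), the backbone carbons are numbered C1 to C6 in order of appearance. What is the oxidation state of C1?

-1

Each bond to a more electronegative atom (O, N, halogen) counts +1, each bond to a less electronegative atom (H, metal, B, Si) counts −1, and each C–C bond counts 0.
C1 has one bond to C (0), one bond to H (-1), one bond to H (-1), one bond to F (+1).
Oxidation state = 0 − 1 − 1 + 1 = -1.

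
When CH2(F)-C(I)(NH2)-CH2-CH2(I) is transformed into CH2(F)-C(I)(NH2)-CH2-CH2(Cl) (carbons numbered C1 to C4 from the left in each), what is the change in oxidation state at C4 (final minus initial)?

0

Before: C4 has 1 bond to C, 2 bonds to H, 1 bond to I → oxidation state -1.
After: C4 has 1 bond to C, 2 bonds to H, 1 bond to Cl → oxidation state -1.
Δ = -1 − (-1) = 0, so no net redox change at C4.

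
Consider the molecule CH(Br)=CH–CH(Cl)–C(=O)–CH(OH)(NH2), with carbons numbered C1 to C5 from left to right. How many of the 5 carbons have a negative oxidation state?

1

Count +1 for every bond to an atom more electronegative than carbon and −1 for every bond to one less electronegative; C–C bonds are 0. Tallying each carbon:
C1: 2C, 1H, 1Br → 0 − 1 + 1 = 0
C2: 3C, 1H → 0 − 1 = -1
C3: 2C, 1H, 1Cl → 0 − 1 + 1 = 0
C4: 2C, 2O → 0 + 2 = +2
C5: 1C, 1H, 1O, 1N → 0 − 1 + 1 + 1 = +1
1 carbon (C2) meets the condition.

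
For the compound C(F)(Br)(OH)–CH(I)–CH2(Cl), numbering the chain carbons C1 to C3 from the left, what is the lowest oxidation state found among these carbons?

Tallying each carbon's bonds:
C1: 1C, 1O, 1F, 1Br → 0 + 1 + 1 + 1 = +3
C2: 2C, 1H, 1I → 0 − 1 + 1 = 0
C3: 1C, 2H, 1Cl → 0 − 2 + 1 = -1
The lowest value is -1.

-1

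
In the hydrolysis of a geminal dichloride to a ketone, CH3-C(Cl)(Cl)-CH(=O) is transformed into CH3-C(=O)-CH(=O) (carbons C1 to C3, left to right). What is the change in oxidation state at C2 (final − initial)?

0

Before: C2 has 2 bonds to C, 2 bonds to Cl → oxidation state +2.
After: C2 has 2 bonds to C, 2 bonds to O → oxidation state +2.
Δ = +2 − (+2) = 0, so no net redox change at C2.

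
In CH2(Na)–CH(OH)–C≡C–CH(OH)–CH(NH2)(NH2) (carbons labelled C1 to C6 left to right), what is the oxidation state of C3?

0

Bonds to more-electronegative neighbours contribute +1 each, bonds to H or metals contribute −1 each, and C–C bonds contribute 0.
C3 has one bond to C (0), a triple bond to C (3×0 = 0).
Oxidation state = 0 + 0 = 0.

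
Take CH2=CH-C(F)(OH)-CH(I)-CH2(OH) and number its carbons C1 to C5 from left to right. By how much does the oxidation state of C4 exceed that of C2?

C4: 2C, 1H, 1I → 0 − 1 + 1 = 0
C2: 3C, 1H → 0 − 1 = -1
Difference: 0 − (-1) = +1.

+1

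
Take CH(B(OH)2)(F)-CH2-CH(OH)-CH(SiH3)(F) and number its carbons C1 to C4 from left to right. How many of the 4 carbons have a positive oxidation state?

Assign +1 per bond to O/N/halogen, −1 per bond to H or an electropositive element, and 0 per bond to carbon. Tallying each carbon:
C1: 1C, 1H, 1F, 1B → 0 − 1 + 1 − 1 = -1
C2: 2C, 2H → 0 − 2 = -2
C3: 2C, 1H, 1O → 0 − 1 + 1 = 0
C4: 1C, 1H, 1F, 1Si → 0 − 1 + 1 − 1 = -1
0 carbons meet the condition.

0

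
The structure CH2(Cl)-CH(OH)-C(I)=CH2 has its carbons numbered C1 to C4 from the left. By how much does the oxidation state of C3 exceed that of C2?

+1

C3: 3C, 1I → 0 + 1 = +1
C2: 2C, 1H, 1O → 0 − 1 + 1 = 0
Difference: +1 − (0) = +1.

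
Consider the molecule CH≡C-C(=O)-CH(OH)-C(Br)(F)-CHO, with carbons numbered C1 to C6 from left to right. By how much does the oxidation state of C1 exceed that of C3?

-3

C1: 3C, 1H → 0 − 1 = -1
C3: 2C, 2O → 0 + 2 = +2
Difference: -1 − (+2) = -3.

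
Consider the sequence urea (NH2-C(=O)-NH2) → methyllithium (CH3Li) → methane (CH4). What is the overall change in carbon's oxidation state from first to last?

Carbon oxidation states along the series — urea: +4, methyllithium: -4, methane: -4.
Net change = -4 − (+4) = -8.

-8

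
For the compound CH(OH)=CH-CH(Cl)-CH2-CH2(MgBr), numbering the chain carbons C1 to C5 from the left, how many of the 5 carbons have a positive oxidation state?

0

Assign +1 per bond to O/N/halogen, −1 per bond to H or an electropositive element, and 0 per bond to carbon. Tallying each carbon:
C1: 2C, 1H, 1O → 0 − 1 + 1 = 0
C2: 3C, 1H → 0 − 1 = -1
C3: 2C, 1H, 1Cl → 0 − 1 + 1 = 0
C4: 2C, 2H → 0 − 2 = -2
C5: 1C, 2H, 1Mg → 0 − 2 − 1 = -3
0 carbons meet the condition.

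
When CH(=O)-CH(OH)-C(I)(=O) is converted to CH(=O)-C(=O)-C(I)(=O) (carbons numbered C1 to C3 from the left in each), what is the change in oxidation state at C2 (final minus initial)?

Before: C2 has 2 bonds to C, 1 bond to H, 1 bond to O → oxidation state 0.
After: C2 has 2 bonds to C, 2 bonds to O → oxidation state +2.
Δ = +2 − (0) = +2, so this is an oxidation at C2.

+2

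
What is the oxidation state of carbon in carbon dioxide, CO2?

The carbon has a double bond to O (2×+1 = +2), a double bond to O (2×+1 = +2).
Oxidation state = +2 + 2 = +4.

+4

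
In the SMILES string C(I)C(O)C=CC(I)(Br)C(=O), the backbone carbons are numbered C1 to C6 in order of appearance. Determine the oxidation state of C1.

-1

C1 has one bond to C (0), one bond to H (-1), one bond to H (-1), one bond to I (+1).
Oxidation state = 0 − 1 − 1 + 1 = -1.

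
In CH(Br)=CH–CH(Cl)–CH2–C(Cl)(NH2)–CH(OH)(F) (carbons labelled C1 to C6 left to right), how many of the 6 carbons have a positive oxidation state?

Count +1 for every bond to an atom more electronegative than carbon and −1 for every bond to one less electronegative; C–C bonds are 0. Tallying each carbon:
C1: 2C, 1H, 1Br → 0 − 1 + 1 = 0
C2: 3C, 1H → 0 − 1 = -1
C3: 2C, 1H, 1Cl → 0 − 1 + 1 = 0
C4: 2C, 2H → 0 − 2 = -2
C5: 2C, 1N, 1Cl → 0 + 1 + 1 = +2
C6: 1C, 1H, 1O, 1F → 0 − 1 + 1 + 1 = +1
2 carbons (C5, C6) meet the condition.

2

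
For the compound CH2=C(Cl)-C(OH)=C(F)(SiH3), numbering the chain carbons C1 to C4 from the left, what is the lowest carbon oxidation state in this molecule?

Tallying each carbon's bonds:
C1: 2C, 2H → 0 − 2 = -2
C2: 3C, 1Cl → 0 + 1 = +1
C3: 3C, 1O → 0 + 1 = +1
C4: 2C, 1F, 1Si → 0 + 1 − 1 = 0
The lowest value is -2.

-2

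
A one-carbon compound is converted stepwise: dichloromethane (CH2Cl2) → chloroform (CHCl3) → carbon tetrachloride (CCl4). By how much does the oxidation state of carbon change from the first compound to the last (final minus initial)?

+4

Carbon oxidation states along the series — dichloromethane: 0, chloroform: +2, carbon tetrachloride: +4.
Net change = +4 − (0) = +4.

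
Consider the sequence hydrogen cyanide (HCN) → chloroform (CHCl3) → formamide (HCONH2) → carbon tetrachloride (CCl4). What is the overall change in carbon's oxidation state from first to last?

+2

Carbon oxidation states along the series — hydrogen cyanide: +2, chloroform: +2, formamide: +2, carbon tetrachloride: +4.
Net change = +4 − (+2) = +2.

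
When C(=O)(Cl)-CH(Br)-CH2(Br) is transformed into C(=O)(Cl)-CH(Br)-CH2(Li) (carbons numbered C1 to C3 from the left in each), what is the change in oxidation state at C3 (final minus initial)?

Before: C3 has 1 bond to C, 2 bonds to H, 1 bond to Br → oxidation state -1.
After: C3 has 1 bond to C, 2 bonds to H, 1 bond to Li → oxidation state -3.
Δ = -3 − (-1) = -2, so this is a reduction at C3.

-2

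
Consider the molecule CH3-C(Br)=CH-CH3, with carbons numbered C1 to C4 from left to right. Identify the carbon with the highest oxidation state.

C2

Each bond to a more electronegative atom (O, N, halogen) counts +1, each bond to a less electronegative atom (H, metal, B, Si) counts −1, and each C–C bond counts 0. Tallying each carbon:
C1: 1C, 3H → 0 − 3 = -3
C2: 3C, 1Br → 0 + 1 = +1
C3: 3C, 1H → 0 − 1 = -1
C4: 1C, 3H → 0 − 3 = -3
The most oxidised carbon is C2 at +1.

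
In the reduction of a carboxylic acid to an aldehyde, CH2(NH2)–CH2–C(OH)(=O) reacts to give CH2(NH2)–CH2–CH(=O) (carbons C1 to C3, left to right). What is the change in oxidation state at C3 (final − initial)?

-2

Before: C3 has 1 bond to C, 3 bonds to O → oxidation state +3.
After: C3 has 1 bond to C, 1 bond to H, 2 bonds to O → oxidation state +1.
Δ = +1 − (+3) = -2, so this is a reduction at C3.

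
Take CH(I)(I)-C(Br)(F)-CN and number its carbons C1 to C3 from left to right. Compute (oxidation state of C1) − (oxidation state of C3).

-2

C1: 1C, 1H, 2I → 0 − 1 + 2 = +1
C3: 1C, 3N → 0 + 3 = +3
Difference: +1 − (+3) = -2.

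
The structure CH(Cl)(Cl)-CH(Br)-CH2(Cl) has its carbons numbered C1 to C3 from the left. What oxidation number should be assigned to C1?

+1

Bonds to more-electronegative neighbours contribute +1 each, bonds to H or metals contribute −1 each, and C–C bonds contribute 0.
C1 has one bond to C (0), one bond to H (-1), one bond to Cl (+1), one bond to Cl (+1).
Oxidation state = 0 − 1 + 1 + 1 = +1.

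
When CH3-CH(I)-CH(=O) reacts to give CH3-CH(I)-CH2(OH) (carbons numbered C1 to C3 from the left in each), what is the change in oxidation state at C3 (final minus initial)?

Before: C3 has 1 bond to C, 1 bond to H, 2 bonds to O → oxidation state +1.
After: C3 has 1 bond to C, 2 bonds to H, 1 bond to O → oxidation state -1.
Δ = -1 − (+1) = -2, so this is a reduction at C3.

-2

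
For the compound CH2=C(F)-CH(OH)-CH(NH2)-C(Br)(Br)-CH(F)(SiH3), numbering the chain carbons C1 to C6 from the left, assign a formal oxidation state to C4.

C4 has one bond to C (0), one bond to C (0), one bond to N (+1), one bond to H (-1).
Oxidation state = 0 + 0 + 1 − 1 = 0.

0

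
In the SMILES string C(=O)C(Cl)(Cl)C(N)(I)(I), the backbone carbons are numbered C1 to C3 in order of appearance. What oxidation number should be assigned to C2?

Assign +1 per bond to O/N/halogen, −1 per bond to H or an electropositive element, and 0 per bond to carbon.
C2 has one bond to C (0), one bond to C (0), one bond to Cl (+1), one bond to Cl (+1).
Oxidation state = 0 + 0 + 1 + 1 = +2.

+2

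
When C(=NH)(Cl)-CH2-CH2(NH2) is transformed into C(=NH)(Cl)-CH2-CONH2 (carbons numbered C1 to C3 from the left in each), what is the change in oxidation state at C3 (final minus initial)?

+4

Before: C3 has 1 bond to C, 2 bonds to H, 1 bond to N → oxidation state -1.
After: C3 has 1 bond to C, 2 bonds to O, 1 bond to N → oxidation state +3.
Δ = +3 − (-1) = +4, so this is an oxidation at C3.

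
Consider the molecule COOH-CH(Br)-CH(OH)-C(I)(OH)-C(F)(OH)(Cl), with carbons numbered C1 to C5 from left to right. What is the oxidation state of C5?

C5 has one bond to C (0), one bond to F (+1), one bond to O (+1), one bond to Cl (+1).
Oxidation state = 0 + 1 + 1 + 1 = +3.

+3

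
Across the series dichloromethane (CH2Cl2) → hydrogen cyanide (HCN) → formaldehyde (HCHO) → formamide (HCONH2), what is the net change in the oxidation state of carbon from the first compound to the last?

Carbon oxidation states along the series — dichloromethane: 0, hydrogen cyanide: +2, formaldehyde: 0, formamide: +2.
Net change = +2 − (0) = +2.

+2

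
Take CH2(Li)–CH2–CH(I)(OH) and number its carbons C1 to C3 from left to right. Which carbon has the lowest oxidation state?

C1

Tallying each carbon's bonds:
C1: 1C, 2H, 1Li → 0 − 2 − 1 = -3
C2: 2C, 2H → 0 − 2 = -2
C3: 1C, 1H, 1O, 1I → 0 − 1 + 1 + 1 = +1
The most reduced carbon is C1 at -3.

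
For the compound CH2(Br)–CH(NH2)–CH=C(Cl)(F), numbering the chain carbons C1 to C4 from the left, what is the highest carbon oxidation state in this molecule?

Assign +1 per bond to O/N/halogen, −1 per bond to H or an electropositive element, and 0 per bond to carbon. Tallying each carbon:
C1: 1C, 2H, 1Br → 0 − 2 + 1 = -1
C2: 2C, 1H, 1N → 0 − 1 + 1 = 0
C3: 3C, 1H → 0 − 1 = -1
C4: 2C, 1F, 1Cl → 0 + 1 + 1 = +2
The highest value is +2.

+2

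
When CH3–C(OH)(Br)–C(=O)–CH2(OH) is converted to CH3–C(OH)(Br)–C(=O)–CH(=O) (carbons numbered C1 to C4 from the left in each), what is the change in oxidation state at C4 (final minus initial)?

+2

Before: C4 has 1 bond to C, 2 bonds to H, 1 bond to O → oxidation state -1.
After: C4 has 1 bond to C, 1 bond to H, 2 bonds to O → oxidation state +1.
Δ = +1 − (-1) = +2, so this is an oxidation at C4.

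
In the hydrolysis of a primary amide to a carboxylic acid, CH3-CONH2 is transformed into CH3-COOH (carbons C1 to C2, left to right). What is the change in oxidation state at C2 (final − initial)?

0

Before: C2 has 1 bond to C, 2 bonds to O, 1 bond to N → oxidation state +3.
After: C2 has 1 bond to C, 3 bonds to O → oxidation state +3.
Δ = +3 − (+3) = 0, so no net redox change at C2.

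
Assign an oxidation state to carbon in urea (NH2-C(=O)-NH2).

+4

The carbon has one bond to N (+1), a double bond to O (2×+1 = +2), one bond to N (+1).
Oxidation state = +1 + 2 + 1 = +4.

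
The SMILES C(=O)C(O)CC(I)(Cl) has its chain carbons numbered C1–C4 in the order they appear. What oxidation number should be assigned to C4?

+1

C4 has one bond to C (0), one bond to I (+1), one bond to Cl (+1), one bond to H (-1).
Oxidation state = 0 + 1 + 1 − 1 = +1.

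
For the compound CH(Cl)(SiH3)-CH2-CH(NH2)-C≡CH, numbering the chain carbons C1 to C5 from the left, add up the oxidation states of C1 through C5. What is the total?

Assign +1 per bond to O/N/halogen, −1 per bond to H or an electropositive element, and 0 per bond to carbon. Tallying each carbon:
C1: 1C, 1H, 1Cl, 1Si → 0 − 1 + 1 − 1 = -1
C2: 2C, 2H → 0 − 2 = -2
C3: 2C, 1H, 1N → 0 − 1 + 1 = 0
C4: 4C → 0 = 0
C5: 3C, 1H → 0 − 1 = -1
Sum = -1 − 2 + 0 + 0 − 1 = -4.

-4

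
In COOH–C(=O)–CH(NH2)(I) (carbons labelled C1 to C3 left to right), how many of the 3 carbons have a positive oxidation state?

Tallying each carbon's bonds:
C1: 1C, 3O → 0 + 3 = +3
C2: 2C, 2O → 0 + 2 = +2
C3: 1C, 1H, 1N, 1I → 0 − 1 + 1 + 1 = +1
3 carbons (C1, C2, C3) meet the condition.

3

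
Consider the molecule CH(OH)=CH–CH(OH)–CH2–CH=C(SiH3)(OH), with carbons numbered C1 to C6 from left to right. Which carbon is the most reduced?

C4

Tallying each carbon's bonds:
C1: 2C, 1H, 1O → 0 − 1 + 1 = 0
C2: 3C, 1H → 0 − 1 = -1
C3: 2C, 1H, 1O → 0 − 1 + 1 = 0
C4: 2C, 2H → 0 − 2 = -2
C5: 3C, 1H → 0 − 1 = -1
C6: 2C, 1O, 1Si → 0 + 1 − 1 = 0
The most reduced carbon is C4 at -2.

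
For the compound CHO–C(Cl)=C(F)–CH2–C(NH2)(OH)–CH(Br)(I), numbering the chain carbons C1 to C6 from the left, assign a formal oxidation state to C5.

Assign +1 per bond to O/N/halogen, −1 per bond to H or an electropositive element, and 0 per bond to carbon.
C5 has one bond to C (0), one bond to C (0), one bond to N (+1), one bond to O (+1).
Oxidation state = 0 + 0 + 1 + 1 = +2.

+2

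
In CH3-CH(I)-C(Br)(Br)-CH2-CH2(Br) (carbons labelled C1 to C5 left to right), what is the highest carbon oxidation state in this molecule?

+2

Assign +1 per bond to O/N/halogen, −1 per bond to H or an electropositive element, and 0 per bond to carbon. Tallying each carbon:
C1: 1C, 3H → 0 − 3 = -3
C2: 2C, 1H, 1I → 0 − 1 + 1 = 0
C3: 2C, 2Br → 0 + 2 = +2
C4: 2C, 2H → 0 − 2 = -2
C5: 1C, 2H, 1Br → 0 − 2 + 1 = -1
The highest value is +2.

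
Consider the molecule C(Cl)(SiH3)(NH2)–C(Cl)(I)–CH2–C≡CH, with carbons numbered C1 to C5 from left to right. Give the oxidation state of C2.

+2

C2 has one bond to C (0), one bond to C (0), one bond to Cl (+1), one bond to I (+1).
Oxidation state = 0 + 0 + 1 + 1 = +2.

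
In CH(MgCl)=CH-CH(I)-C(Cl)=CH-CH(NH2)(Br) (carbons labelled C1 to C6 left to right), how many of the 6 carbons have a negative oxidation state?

Assign +1 per bond to O/N/halogen, −1 per bond to H or an electropositive element, and 0 per bond to carbon. Tallying each carbon:
C1: 2C, 1H, 1Mg → 0 − 1 − 1 = -2
C2: 3C, 1H → 0 − 1 = -1
C3: 2C, 1H, 1I → 0 − 1 + 1 = 0
C4: 3C, 1Cl → 0 + 1 = +1
C5: 3C, 1H → 0 − 1 = -1
C6: 1C, 1H, 1N, 1Br → 0 − 1 + 1 + 1 = +1
3 carbons (C1, C2, C5) meet the condition.

3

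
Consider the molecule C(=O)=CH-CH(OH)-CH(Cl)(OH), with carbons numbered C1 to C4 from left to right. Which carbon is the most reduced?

Tallying each carbon's bonds:
C1: 2C, 2O → 0 + 2 = +2
C2: 3C, 1H → 0 − 1 = -1
C3: 2C, 1H, 1O → 0 − 1 + 1 = 0
C4: 1C, 1H, 1O, 1Cl → 0 − 1 + 1 + 1 = +1
The most reduced carbon is C2 at -1.

C2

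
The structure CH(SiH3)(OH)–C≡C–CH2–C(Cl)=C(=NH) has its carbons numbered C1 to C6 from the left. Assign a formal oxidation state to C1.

-1

C1 has one bond to C (0), one bond to H (-1), one bond to Si (-1), one bond to O (+1).
Oxidation state = 0 − 1 − 1 + 1 = -1.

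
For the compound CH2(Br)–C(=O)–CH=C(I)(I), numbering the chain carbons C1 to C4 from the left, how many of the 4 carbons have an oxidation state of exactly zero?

0

Tallying each carbon's bonds:
C1: 1C, 2H, 1Br → 0 − 2 + 1 = -1
C2: 2C, 2O → 0 + 2 = +2
C3: 3C, 1H → 0 − 1 = -1
C4: 2C, 2I → 0 + 2 = +2
0 carbons meet the condition.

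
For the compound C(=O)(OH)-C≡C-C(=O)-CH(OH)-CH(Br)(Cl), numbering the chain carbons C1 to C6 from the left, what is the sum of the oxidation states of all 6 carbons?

Tallying each carbon's bonds:
C1: 1C, 3O → 0 + 3 = +3
C2: 4C → 0 = 0
C3: 4C → 0 = 0
C4: 2C, 2O → 0 + 2 = +2
C5: 2C, 1H, 1O → 0 − 1 + 1 = 0
C6: 1C, 1H, 1Cl, 1Br → 0 − 1 + 1 + 1 = +1
Sum = +3 + 0 + 0 + 2 + 0 + 1 = +6.

+6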